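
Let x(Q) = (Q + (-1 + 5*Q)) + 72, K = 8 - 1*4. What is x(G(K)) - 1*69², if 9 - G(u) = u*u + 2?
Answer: -4744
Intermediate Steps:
K = 4 (K = 8 - 4 = 4)
G(u) = 7 - u² (G(u) = 9 - (u*u + 2) = 9 - (u² + 2) = 9 - (2 + u²) = 9 + (-2 - u²) = 7 - u²)
x(Q) = 71 + 6*Q (x(Q) = (-1 + 6*Q) + 72 = 71 + 6*Q)
x(G(K)) - 1*69² = (71 + 6*(7 - 1*4²)) - 1*69² = (71 + 6*(7 - 1*16)) - 1*4761 = (71 + 6*(7 - 16)) - 4761 = (71 + 6*(-9)) - 4761 = (71 - 54) - 4761 = 17 - 4761 = -4744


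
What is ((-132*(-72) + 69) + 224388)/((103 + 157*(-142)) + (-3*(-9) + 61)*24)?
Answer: -77987/6693 ≈ -11.652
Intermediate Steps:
((-132*(-72) + 69) + 224388)/((103 + 157*(-142)) + (-3*(-9) + 61)*24) = ((9504 + 69) + 224388)/((103 - 22294) + (27 + 61)*24) = (9573 + 224388)/(-22191 + 88*24) = 233961/(-22191 + 2112) = 233961/(-20079) = 233961*(-1/20079) = -77987/6693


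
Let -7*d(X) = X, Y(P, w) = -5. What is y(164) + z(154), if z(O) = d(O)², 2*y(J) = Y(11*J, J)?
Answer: 963/2 ≈ 481.50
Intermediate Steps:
d(X) = -X/7
y(J) = -5/2 (y(J) = (½)*(-5) = -5/2)
z(O) = O²/49 (z(O) = (-O/7)² = O²/49)
y(164) + z(154) = -5/2 + (1/49)*154² = -5/2 + (1/49)*23716 = -5/2 + 484 = 963/2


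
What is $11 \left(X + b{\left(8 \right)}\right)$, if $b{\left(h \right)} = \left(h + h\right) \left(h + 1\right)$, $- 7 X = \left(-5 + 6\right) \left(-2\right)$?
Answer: $\frac{11110}{7} \approx 1587.1$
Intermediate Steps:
$X = \frac{2}{7}$ ($X = - \frac{\left(-5 + 6\right) \left(-2\right)}{7} = - \frac{1 \left(-2\right)}{7} = \left(- \frac{1}{7}\right) \left(-2\right) = \frac{2}{7} \approx 0.28571$)
$b{\left(h \right)} = 2 h \left(1 + h\right)$
$11 \left(X + b{\left(8 \right)}\right) = 11 \left(\frac{2}{7} + 2 \cdot 8 \left(1 + 8\right)\right) = 11 \left(\frac{2}{7} + 2 \cdot 8 \cdot 9\right) = 11 \left(\frac{2}{7} + 144\right) = 11 \cdot \frac{1010}{7} = \frac{11110}{7}$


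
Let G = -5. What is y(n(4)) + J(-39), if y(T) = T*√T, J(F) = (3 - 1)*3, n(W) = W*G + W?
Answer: 6 - 64*I ≈ 6.0 - 64.0*I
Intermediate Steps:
n(W) = -4*W (n(W) = W*(-5) + W = -5*W + W = -4*W)
J(F) = 6 (J(F) = 2*3 = 6)
y(T) = T^(3/2)
y(n(4)) + J(-39) = (-4*4)^(3/2) + 6 = (-16)^(3/2) + 6 = -64*I + 6 = 6 - 64*I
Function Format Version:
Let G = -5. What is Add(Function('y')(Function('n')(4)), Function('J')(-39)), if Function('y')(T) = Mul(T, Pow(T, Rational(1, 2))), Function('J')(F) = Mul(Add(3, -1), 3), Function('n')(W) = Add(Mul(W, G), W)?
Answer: Add(6, Mul(-64, I)) ≈ Add(6.0000, Mul(-64.000, I))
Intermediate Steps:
Function('n')(W) = Mul(-4, W) (Function('n')(W) = Add(Mul(W, -5), W) = Add(Mul(-5, W), W) = Mul(-4, W))
Function('J')(F) = 6 (Function('J')(F) = Mul(2, 3) = 6)
Function('y')(T) = Pow(T, Rational(3, 2))
Add(Function('y')(Function('n')(4)), Function('J')(-39)) = Add(Pow(Mul(-4, 4), Rational(3, 2)), 6) = Add(Pow(-16, Rational(3, 2)), 6) = Add(Mul(-64, I), 6) = Add(6, Mul(-64, I))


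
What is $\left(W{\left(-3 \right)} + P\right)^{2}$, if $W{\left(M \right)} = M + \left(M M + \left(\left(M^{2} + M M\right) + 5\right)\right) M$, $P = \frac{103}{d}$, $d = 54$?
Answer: $\frac{27489049}{2916} \approx 9427.0$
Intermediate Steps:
$P = \frac{103}{54} \approx 1.9074$
$W{\left(M \right)} = M + M \left(5 + 3 M^{2}\right)$ ($W{\left(M \right)} = M + \left(M^{2} + \left(\left(M^{2} + M^{2}\right) + 5\right)\right) M = M + \left(M^{2} + \left(2 M^{2} + 5\right)\right) M = M + \left(M^{2} + \left(5 + 2 M^{2}\right)\right) M = M + \left(5 + 3 M^{2}\right) M = M + M \left(5 + 3 M^{2}\right)$)
$\left(W{\left(-3 \right)} + P\right)^{2} = \left(3 \left(-3\right) \left(2 + \left(-3\right)^{2}\right) + \frac{103}{54}\right)^{2} = \left(3 \left(-3\right) \left(2 + 9\right) + \frac{103}{54}\right)^{2} = \left(3 \left(-3\right) 11 + \frac{103}{54}\right)^{2} = \left(-99 + \frac{103}{54}\right)^{2} = \left(- \frac{5243}{54}\right)^{2} = \frac{27489049}{2916}$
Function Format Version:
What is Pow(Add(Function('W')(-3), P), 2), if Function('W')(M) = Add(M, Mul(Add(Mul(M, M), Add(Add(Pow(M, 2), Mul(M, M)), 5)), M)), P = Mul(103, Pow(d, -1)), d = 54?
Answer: Rational(27489049, 2916) ≈ 9427.0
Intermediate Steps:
P = Rational(103, 54) (P = Mul(103, Pow(54, -1)) = Mul(103, Rational(1, 54)) = Rational(103, 54) ≈ 1.9074)
Function('W')(M) = Add(M, Mul(M, Add(5, Mul(3, Pow(M, 2))))) (Function('W')(M) = Add(M, Mul(Add(Pow(M, 2), Add(Add(Pow(M, 2), Pow(M, 2)), 5)), M)) = Add(M, Mul(Add(Pow(M, 2), Add(Mul(2, Pow(M, 2)), 5)), M)) = Add(M, Mul(Add(Pow(M, 2), Add(5, Mul(2, Pow(M, 2)))), M)) = Add(M, Mul(Add(5, Mul(3, Pow(M, 2))), M)) = Add(M, Mul(M, Add(5, Mul(3, Pow(M, 2))))))
Pow(Add(Function('W')(-3), P), 2) = Pow(Add(Mul(3, -3, Add(2, Pow(-3, 2))), Rational(103, 54)), 2) = Pow(Add(Mul(3, -3, Add(2, 9)), Rational(103, 54)), 2) = Pow(Add(Mul(3, -3, 11), Rational(103, 54)), 2) = Pow(Add(-99, Rational(103, 54)), 2) = Pow(Rational(-5243, 54), 2) = Rational(27489049, 2916)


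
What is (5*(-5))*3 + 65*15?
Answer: 900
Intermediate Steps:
(5*(-5))*3 + 65*15 = -25*3 + 975 = -75 + 975 = 900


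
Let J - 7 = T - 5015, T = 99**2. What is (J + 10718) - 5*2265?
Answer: 4186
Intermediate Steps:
T = 9801
J = 4793 (J = 7 + (9801 - 5015) = 7 + 4786 = 4793)
(J + 10718) - 5*2265 = (4793 + 10718) - 5*2265 = 15511 - 11325 = 4186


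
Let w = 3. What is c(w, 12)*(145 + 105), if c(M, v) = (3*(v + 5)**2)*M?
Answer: 650250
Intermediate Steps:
c(M, v) = 3*M*(5 + v)**2 (c(M, v) = (3*(5 + v)**2)*M = 3*M*(5 + v)**2)
c(w, 12)*(145 + 105) = (3*3*(5 + 12)**2)*(145 + 105) = (3*3*17**2)*250 = (3*3*289)*250 = 2601*250 = 650250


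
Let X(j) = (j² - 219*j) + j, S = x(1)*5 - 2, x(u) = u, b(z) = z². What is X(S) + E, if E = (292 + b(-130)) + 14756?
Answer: 31303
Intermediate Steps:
E = 31948 (E = (292 + (-130)²) + 14756 = (292 + 16900) + 14756 = 17192 + 14756 = 31948)
S = 3 (S = 1*5 - 2 = 5 - 2 = 3)
X(j) = j² - 218*j
X(S) + E = 3*(-218 + 3) + 31948 = 3*(-215) + 31948 = -645 + 31948 = 31303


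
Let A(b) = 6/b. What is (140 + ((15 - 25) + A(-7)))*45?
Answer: 40680/7 ≈ 5811.4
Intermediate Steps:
(140 + ((15 - 25) + A(-7)))*45 = (140 + ((15 - 25) + 6/(-7)))*45 = (140 + (-10 + 6*(-1/7)))*45 = (140 + (-10 - 6/7))*45 = (140 - 76/7)*45 = (904/7)*45 = 40680/7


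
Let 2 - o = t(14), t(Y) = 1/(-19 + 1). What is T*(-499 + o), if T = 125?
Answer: -1118125/18 ≈ -62118.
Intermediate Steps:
t(Y) = -1/18 (t(Y) = 1/(-18) = -1/18)
o = 37/18 (o = 2 - 1*(-1/18) = 2 + 1/18 = 37/18 ≈ 2.0556)
T*(-499 + o) = 125*(-499 + 37/18) = 125*(-8945/18) = -1118125/18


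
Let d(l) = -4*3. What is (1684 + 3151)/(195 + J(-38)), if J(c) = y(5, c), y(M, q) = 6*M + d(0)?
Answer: 4835/213 ≈ 22.700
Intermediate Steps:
d(l) = -12
y(M, q) = -12 + 6*M (y(M, q) = 6*M - 12 = -12 + 6*M)
J(c) = 18 (J(c) = -12 + 6*5 = -12 + 30 = 18)
(1684 + 3151)/(195 + J(-38)) = (1684 + 3151)/(195 + 18) = 4835/213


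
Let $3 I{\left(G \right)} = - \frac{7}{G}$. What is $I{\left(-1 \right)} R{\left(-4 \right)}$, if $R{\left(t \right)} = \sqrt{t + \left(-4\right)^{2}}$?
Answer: $\frac{14 \sqrt{3}}{3} \approx 8.0829$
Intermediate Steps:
$I{\left(G \right)} = - \frac{7}{3 G}$ ($I{\left(G \right)} = \frac{\left(-7\right) \frac{1}{G}}{3} = - \frac{7}{3 G}$)
$R{\left(t \right)} = \sqrt{16 + t}$ ($R{\left(t \right)} = \sqrt{t + 16} = \sqrt{16 + t}$)
$I{\left(-1 \right)} R{\left(-4 \right)} = - \frac{7}{3 \left(-1\right)} \sqrt{16 - 4} = \left(- \frac{7}{3}\right) \left(-1\right) \sqrt{12} = \frac{7 \cdot 2 \sqrt{3}}{3} = \frac{14 \sqrt{3}}{3}$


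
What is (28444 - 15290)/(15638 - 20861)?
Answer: -13154/5223 ≈ -2.5185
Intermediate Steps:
(28444 - 15290)/(15638 - 20861) = 13154/(-5223) = 13154*(-1/5223) = -13154/5223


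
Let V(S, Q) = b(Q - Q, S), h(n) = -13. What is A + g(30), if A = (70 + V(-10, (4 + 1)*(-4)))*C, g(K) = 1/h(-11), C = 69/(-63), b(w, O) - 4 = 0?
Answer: -22147/273 ≈ -81.125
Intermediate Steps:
b(w, O) = 4 (b(w, O) = 4 + 0 = 4)
V(S, Q) = 4
C = -23/21 (C = 69*(-1/63) = -23/21 ≈ -1.0952)
g(K) = -1/13 (g(K) = 1/(-13) = -1/13)
A = -1702/21 (A = (70 + 4)*(-23/21) = 74*(-23/21) = -1702/21 ≈ -81.048)
A + g(30) = -1702/21 - 1/13 = -22147/273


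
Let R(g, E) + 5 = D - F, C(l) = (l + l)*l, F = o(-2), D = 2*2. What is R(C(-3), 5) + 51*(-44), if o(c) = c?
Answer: -2243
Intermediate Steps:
D = 4
F = -2
C(l) = 2*l² (C(l) = (2*l)*l = 2*l²)
R(g, E) = 1 (R(g, E) = -5 + (4 - 1*(-2)) = -5 + (4 + 2) = -5 + 6 = 1)
R(C(-3), 5) + 51*(-44) = 1 + 51*(-44) = 1 - 2244 = -2243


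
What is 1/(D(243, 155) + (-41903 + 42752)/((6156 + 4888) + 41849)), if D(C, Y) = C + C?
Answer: 17631/8568949 ≈ 0.0020575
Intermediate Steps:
D(C, Y) = 2*C
1/(D(243, 155) + (-41903 + 42752)/((6156 + 4888) + 41849)) = 1/(2*243 + (-41903 + 42752)/((6156 + 4888) + 41849)) = 1/(486 + 849/(11044 + 41849)) = 1/(486 + 849/52893) = 1/(486 + 849*(1/52893)) = 1/(486 + 283/17631) = 1/(8568949/17631) = 17631/8568949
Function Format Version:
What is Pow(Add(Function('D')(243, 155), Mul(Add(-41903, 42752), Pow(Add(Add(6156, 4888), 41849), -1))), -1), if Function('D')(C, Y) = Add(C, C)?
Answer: Rational(17631, 8568949) ≈ 0.0020575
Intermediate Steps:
Function('D')(C, Y) = Mul(2, C)
Pow(Add(Function('D')(243, 155), Mul(Add(-41903, 42752), Pow(Add(Add(6156, 4888), 41849), -1))), -1) = Pow(Add(Mul(2, 243), Mul(Add(-41903, 42752), Pow(Add(Add(6156, 4888), 41849), -1))), -1) = Pow(Add(486, Mul(849, Pow(Add(11044, 41849), -1))), -1) = Pow(Add(486, Mul(849, Pow(52893, -1))), -1) = Pow(Add(486, Mul(849, Rational(1, 52893))), -1) = Pow(Add(486, Rational(283, 17631)), -1) = Pow(Rational(8568949, 17631), -1) = Rational(17631, 8568949)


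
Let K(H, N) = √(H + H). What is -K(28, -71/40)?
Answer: -2*√14 ≈ -7.4833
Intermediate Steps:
K(H, N) = √2*√H (K(H, N) = √(2*H) = √2*√H)
-K(28, -71/40) = -√2*√28 = -√2*2*√7 = -2*√14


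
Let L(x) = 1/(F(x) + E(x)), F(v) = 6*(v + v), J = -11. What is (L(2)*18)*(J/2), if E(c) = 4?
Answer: -99/28 ≈ -3.5357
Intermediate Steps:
F(v) = 12*v (F(v) = 6*(2*v) = 12*v)
L(x) = 1/(4 + 12*x) (L(x) = 1/(12*x + 4) = 1/(4 + 12*x))
(L(2)*18)*(J/2) = ((1/(4*(1 + 3*2)))*18)*(-11/2) = ((1/(4*(1 + 6)))*18)*(-11*1/2) = (((1/4)/7)*18)*(-11/2) = (((1/4)*(1/7))*18)*(-11/2) = ((1/28)*18)*(-11/2) = (9/14)*(-11/2) = -99/28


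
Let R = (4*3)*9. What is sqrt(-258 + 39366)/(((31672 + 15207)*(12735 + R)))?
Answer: 2*sqrt(9777)/602066997 ≈ 3.2846e-7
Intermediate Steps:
R = 108 (R = 12*9 = 108)
sqrt(-258 + 39366)/(((31672 + 15207)*(12735 + R))) = sqrt(-258 + 39366)/(((31672 + 15207)*(12735 + 108))) = sqrt(39108)/((46879*12843)) = (2*sqrt(9777))/602066997 = (2*sqrt(9777))*(1/602066997) = 2*sqrt(9777)/602066997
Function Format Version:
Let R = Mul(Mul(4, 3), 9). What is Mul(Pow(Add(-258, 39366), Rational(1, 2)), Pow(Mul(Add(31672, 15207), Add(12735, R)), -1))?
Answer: Mul(Rational(2, 602066997), Pow(9777, Rational(1, 2))) ≈ 3.2846e-7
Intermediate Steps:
R = 108 (R = Mul(12, 9) = 108)
Mul(Pow(Add(-258, 39366), Rational(1, 2)), Pow(Mul(Add(31672, 15207), Add(12735, R)), -1)) = Mul(Pow(Add(-258, 39366), Rational(1, 2)), Pow(Mul(Add(31672, 15207), Add(12735, 108)), -1)) = Mul(Pow(39108, Rational(1, 2)), Pow(Mul(46879, 12843), -1)) = Mul(Mul(2, Pow(9777, Rational(1, 2))), Pow(602066997, -1)) = Mul(Mul(2, Pow(9777, Rational(1, 2))), Rational(1, 602066997)) = Mul(Rational(2, 602066997), Pow(9777, Rational(1, 2)))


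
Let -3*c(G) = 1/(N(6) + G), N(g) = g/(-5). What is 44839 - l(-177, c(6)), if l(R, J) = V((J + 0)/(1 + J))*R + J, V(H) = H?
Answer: 216239951/4824 ≈ 44826.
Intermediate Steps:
N(g) = -g/5 (N(g) = g*(-⅕) = -g/5)
c(G) = -1/(3*(-6/5 + G)) (c(G) = -1/(3*(-⅕*6 + G)) = -1/(3*(-6/5 + G)))
l(R, J) = J + J*R/(1 + J) (l(R, J) = ((J + 0)/(1 + J))*R + J = (J/(1 + J))*R + J = J*R/(1 + J) + J = J + J*R/(1 + J))
44839 - l(-177, c(6)) = 44839 - (-5/(-18 + 15*6))*(1 - 5/(-18 + 15*6) - 177)/(1 - 5/(-18 + 15*6)) = 44839 - (-5/(-18 + 90))*(1 - 5/(-18 + 90) - 177)/(1 - 5/(-18 + 90)) = 44839 - (-5/72)*(1 - 5/72 - 177)/(1 - 5/72) = 44839 - (-5*1/72)*(1 - 5*1/72 - 177)/(1 - 5*1/72) = 44839 - (-5)*(1 - 5/72 - 177)/(72*(1 - 5/72)) = 44839 - (-5)*(-12677)/(72*67/72*72) = 44839 - (-5)*72*(-12677)/(72*67*72) = 44839 - 1*63385/4824 = 44839 - 63385/4824 = 216239951/4824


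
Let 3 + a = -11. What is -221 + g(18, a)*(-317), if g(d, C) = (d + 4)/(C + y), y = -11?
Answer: 1449/25 ≈ 57.960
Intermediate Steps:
a = -14 (a = -3 - 11 = -14)
g(d, C) = (4 + d)/(-11 + C) (g(d, C) = (d + 4)/(C - 11) = (4 + d)/(-11 + C))
-221 + g(18, a)*(-317) = -221 + ((4 + 18)/(-11 - 14))*(-317) = -221 + (22/(-25))*(-317) = -221 - 1/25*22*(-317) = -221 - 22/25*(-317) = -221 + 6974/25 = 1449/25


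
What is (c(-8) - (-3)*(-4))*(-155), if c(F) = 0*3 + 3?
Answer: 1395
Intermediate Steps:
c(F) = 3 (c(F) = 0 + 3 = 3)
(c(-8) - (-3)*(-4))*(-155) = (3 - (-3)*(-4))*(-155) = (3 - 1*12)*(-155) = (3 - 12)*(-155) = -9*(-155) = 1395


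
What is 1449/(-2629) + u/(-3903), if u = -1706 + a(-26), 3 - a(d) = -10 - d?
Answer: -378732/3420329 ≈ -0.11073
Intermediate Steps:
a(d) = 13 + d (a(d) = 3 - (-10 - d) = 3 + (10 + d) = 13 + d)
u = -1719 (u = -1706 + (13 - 26) = -1706 - 13 = -1719)
1449/(-2629) + u/(-3903) = 1449/(-2629) - 1719/(-3903) = 1449*(-1/2629) - 1719*(-1/3903) = -1449/2629 + 573/1301 = -378732/3420329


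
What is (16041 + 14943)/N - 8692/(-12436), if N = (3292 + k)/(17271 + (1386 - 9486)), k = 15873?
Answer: 883477252321/59583985 ≈ 14827.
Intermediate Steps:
N = 19165/9171 (N = (3292 + 15873)/(17271 + (1386 - 9486)) = 19165/(17271 - 8100) = 19165/9171 ≈ 2.0897)
(16041 + 14943)/N - 8692/(-12436) = (16041 + 14943)/(19165/9171) - 8692/(-12436) = 30984*(9171/19165) - 8692*(-1/12436) = 284154264/19165 + 2173/3109 = 883477252321/59583985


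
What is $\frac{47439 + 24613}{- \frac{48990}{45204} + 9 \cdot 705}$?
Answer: $\frac{542839768}{47795065} \approx 11.358$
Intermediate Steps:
$\frac{47439 + 24613}{- \frac{48990}{45204} + 9 \cdot 705} = \frac{72052}{\left(-48990\right) \frac{1}{45204} + 6345} = \frac{72052}{- \frac{8165}{7534} + 6345} = \frac{72052}{\frac{47795065}{7534}} = 72052 \cdot \frac{7534}{47795065} = \frac{542839768}{47795065}$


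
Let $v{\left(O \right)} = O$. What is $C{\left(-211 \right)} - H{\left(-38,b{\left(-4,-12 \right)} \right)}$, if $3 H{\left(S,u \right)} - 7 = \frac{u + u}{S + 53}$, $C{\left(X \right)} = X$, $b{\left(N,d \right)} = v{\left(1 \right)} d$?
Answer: $- \frac{1064}{5} \approx -212.8$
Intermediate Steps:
$b{\left(N,d \right)} = d$ ($b{\left(N,d \right)} = 1 d = d$)
$H{\left(S,u \right)} = \frac{7}{3} + \frac{2 u}{3 \left(53 + S\right)}$ ($H{\left(S,u \right)} = \frac{7}{3} + \frac{\left(u + u\right) \frac{1}{S + 53}}{3} = \frac{7}{3} + \frac{2 u \frac{1}{53 + S}}{3} = \frac{7}{3} + \frac{2 u}{3 \left(53 + S\right)}$)
$C{\left(-211 \right)} - H{\left(-38,b{\left(-4,-12 \right)} \right)} = -211 - \frac{371 + 2 \left(-12\right) + 7 \left(-38\right)}{3 \left(53 - 38\right)} = -211 - \frac{371 - 24 - 266}{3 \cdot 15} = -211 - \frac{1}{3} \cdot \frac{1}{15} \cdot 81 = -211 - \frac{9}{5} = - \frac{1064}{5}$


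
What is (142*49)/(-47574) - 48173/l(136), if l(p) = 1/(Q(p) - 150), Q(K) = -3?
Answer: 175321342624/23787 ≈ 7.3705e+6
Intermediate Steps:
l(p) = -1/153 (l(p) = 1/(-3 - 150) = 1/(-153) = -1/153)
(142*49)/(-47574) - 48173/l(136) = (142*49)/(-47574) - 48173/(-1/153) = 6958*(-1/47574) - 48173*(-153) = -3479/23787 + 7370469 = 175321342624/23787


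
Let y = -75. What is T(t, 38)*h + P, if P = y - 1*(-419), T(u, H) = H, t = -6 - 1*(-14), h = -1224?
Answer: -46168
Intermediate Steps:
t = 8 (t = -6 + 14 = 8)
P = 344 (P = -75 - 1*(-419) = -75 + 419 = 344)
T(t, 38)*h + P = 38*(-1224) + 344 = -46512 + 344 = -46168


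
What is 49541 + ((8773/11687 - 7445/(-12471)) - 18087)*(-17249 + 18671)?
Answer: -40227009462205/1567189 ≈ -2.5668e+7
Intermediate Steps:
49541 + ((8773/11687 - 7445/(-12471)) - 18087)*(-17249 + 18671) = 49541 + ((8773*(1/11687) - 7445*(-1/12471)) - 18087)*1422 = 49541 + ((283/377 + 7445/12471) - 18087)*1422 = 49541 + (6336058/4701567 - 18087)*1422 = 49541 - 85030906271/4701567*1422 = 49541 - 40304649572454/1567189 = -40227009462205/1567189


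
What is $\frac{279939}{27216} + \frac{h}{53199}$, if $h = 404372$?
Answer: $\frac{959180119}{53624592} \approx 17.887$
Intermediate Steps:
$\frac{279939}{27216} + \frac{h}{53199} = \frac{279939}{27216} + \frac{404372}{53199} = 279939 \cdot \frac{1}{27216} + 404372 \cdot \frac{1}{53199} = \frac{93313}{9072} + \frac{404372}{53199} = \frac{959180119}{53624592}$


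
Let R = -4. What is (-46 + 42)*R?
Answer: 16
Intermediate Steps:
(-46 + 42)*R = (-46 + 42)*(-4) = -4*(-4) = 16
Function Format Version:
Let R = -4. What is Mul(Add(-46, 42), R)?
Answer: 16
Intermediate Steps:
Mul(Add(-46, 42), R) = Mul(Add(-46, 42), -4) = Mul(-4, -4) = 16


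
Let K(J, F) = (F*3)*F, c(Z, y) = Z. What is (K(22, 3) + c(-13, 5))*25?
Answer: 350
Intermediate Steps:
K(J, F) = 3*F² (K(J, F) = (3*F)*F = 3*F²)
(K(22, 3) + c(-13, 5))*25 = (3*3² - 13)*25 = (3*9 - 13)*25 = (27 - 13)*25 = 14*25 = 350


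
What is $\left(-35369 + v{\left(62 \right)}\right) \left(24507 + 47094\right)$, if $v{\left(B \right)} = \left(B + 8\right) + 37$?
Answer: $-2524794462$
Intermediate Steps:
$v{\left(B \right)} = 45 + B$ ($v{\left(B \right)} = \left(8 + B\right) + 37 = 45 + B$)
$\left(-35369 + v{\left(62 \right)}\right) \left(24507 + 47094\right) = \left(-35369 + \left(45 + 62\right)\right) \left(24507 + 47094\right) = \left(-35369 + 107\right) 71601 = \left(-35262\right) 71601 = -2524794462$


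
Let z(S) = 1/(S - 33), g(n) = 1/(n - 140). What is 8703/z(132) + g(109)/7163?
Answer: 191320198640/222053 ≈ 8.6160e+5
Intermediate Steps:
g(n) = 1/(-140 + n)
z(S) = 1/(-33 + S)
8703/z(132) + g(109)/7163 = 8703/(1/(-33 + 132)) + 1/((-140 + 109)*7163) = 8703/(1/99) + (1/7163)/(-31) = 8703/(1/99) - 1/31*1/7163 = 8703*99 - 1/222053 = 861597 - 1/222053 = 191320198640/222053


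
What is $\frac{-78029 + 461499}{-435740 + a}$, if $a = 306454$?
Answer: $- \frac{191735}{64643} \approx -2.9661$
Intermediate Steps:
$\frac{-78029 + 461499}{-435740 + a} = \frac{-78029 + 461499}{-435740 + 306454} = \frac{383470}{-129286} = 383470 \left(- \frac{1}{129286}\right) = - \frac{191735}{64643}$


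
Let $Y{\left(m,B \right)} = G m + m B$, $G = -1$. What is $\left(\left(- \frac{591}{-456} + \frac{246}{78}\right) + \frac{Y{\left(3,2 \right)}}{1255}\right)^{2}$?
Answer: $\frac{121906838746449}{6149804814400} \approx 19.823$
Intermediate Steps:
$Y{\left(m,B \right)} = - m + B m$ ($Y{\left(m,B \right)} = - m + m B = - m + B m$)
$\left(\left(- \frac{591}{-456} + \frac{246}{78}\right) + \frac{Y{\left(3,2 \right)}}{1255}\right)^{2} = \left(\left(- \frac{591}{-456} + \frac{246}{78}\right) + \frac{3 \left(-1 + 2\right)}{1255}\right)^{2} = \left(\left(\left(-591\right) \left(- \frac{1}{456}\right) + 246 \cdot \frac{1}{78}\right) + 3 \cdot 1 \cdot \frac{1}{1255}\right)^{2} = \left(\left(\frac{197}{152} + \frac{41}{13}\right) + 3 \cdot \frac{1}{1255}\right)^{2} = \left(\frac{8793}{1976} + \frac{3}{1255}\right)^{2} = \left(\frac{11041143}{2479880}\right)^{2} = \frac{121906838746449}{6149804814400}$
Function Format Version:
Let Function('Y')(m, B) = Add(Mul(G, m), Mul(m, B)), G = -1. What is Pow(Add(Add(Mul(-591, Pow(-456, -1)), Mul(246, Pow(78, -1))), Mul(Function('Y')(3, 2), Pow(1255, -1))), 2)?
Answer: Rational(121906838746449, 6149804814400) ≈ 19.823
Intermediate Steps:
Function('Y')(m, B) = Add(Mul(-1, m), Mul(B, m)) (Function('Y')(m, B) = Add(Mul(-1, m), Mul(m, B)) = Add(Mul(-1, m), Mul(B, m)))
Pow(Add(Add(Mul(-591, Pow(-456, -1)), Mul(246, Pow(78, -1))), Mul(Function('Y')(3, 2), Pow(1255, -1))), 2) = Pow(Add(Add(Mul(-591, Pow(-456, -1)), Mul(246, Pow(78, -1))), Mul(Mul(3, Add(-1, 2)), Pow(1255, -1))), 2) = Pow(Add(Add(Mul(-591, Rational(-1, 456)), Mul(246, Rational(1, 78))), Mul(Mul(3, 1), Rational(1, 1255))), 2) = Pow(Add(Add(Rational(197, 152), Rational(41, 13)), Mul(3, Rational(1, 1255))), 2) = Pow(Add(Rational(8793, 1976), Rational(3, 1255)), 2) = Pow(Rational(11041143, 2479880), 2) = Rational(121906838746449, 6149804814400)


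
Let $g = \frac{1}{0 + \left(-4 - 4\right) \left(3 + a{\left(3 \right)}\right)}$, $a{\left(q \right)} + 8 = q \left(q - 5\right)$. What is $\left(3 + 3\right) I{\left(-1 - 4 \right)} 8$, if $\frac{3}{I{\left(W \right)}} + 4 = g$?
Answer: $- \frac{1408}{39} \approx -36.103$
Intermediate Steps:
$a{\left(q \right)} = -8 + q \left(-5 + q\right)$ ($a{\left(q \right)} = -8 + q \left(q - 5\right) = -8 + q \left(-5 + q\right)$)
$g = \frac{1}{88}$ ($g = \frac{1}{0 + \left(-4 - 4\right) \left(3 - \left(23 - 9\right)\right)} = \frac{1}{0 - 8 \left(3 - 14\right)} = \frac{1}{0 - -88} = \frac{1}{0 + 88} = \frac{1}{88} \approx 0.011364$)
$I{\left(W \right)} = - \frac{88}{117}$ ($I{\left(W \right)} = \frac{3}{-4 + \frac{1}{88}} = \frac{3}{- \frac{351}{88}} = 3 \left(- \frac{88}{351}\right) = - \frac{88}{117}$)
$\left(3 + 3\right) I{\left(-1 - 4 \right)} 8 = \left(3 + 3\right) \left(- \frac{88}{117}\right) 8 = 6 \left(- \frac{88}{117}\right) 8 = \left(- \frac{176}{39}\right) 8 = - \frac{1408}{39}$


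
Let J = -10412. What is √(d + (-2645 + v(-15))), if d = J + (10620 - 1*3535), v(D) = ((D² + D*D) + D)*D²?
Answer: √91903 ≈ 303.16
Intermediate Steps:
v(D) = D²*(D + 2*D²) (v(D) = ((D² + D²) + D)*D² = (2*D² + D)*D² = (D + 2*D²)*D² = D²*(D + 2*D²))
d = -3327 (d = -10412 + (10620 - 1*3535) = -10412 + (10620 - 3535) = -10412 + 7085 = -3327)
√(d + (-2645 + v(-15))) = √(-3327 + (-2645 + (-15)³*(1 + 2*(-15)))) = √(-3327 + (-2645 - 3375*(1 - 30))) = √(-3327 + (-2645 - 3375*(-29))) = √(-3327 + (-2645 + 97875)) = √(-3327 + 95230) = √91903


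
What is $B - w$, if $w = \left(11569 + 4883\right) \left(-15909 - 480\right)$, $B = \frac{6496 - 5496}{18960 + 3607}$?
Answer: $\frac{6084781463476}{22567} \approx 2.6963 \cdot 10^{8}$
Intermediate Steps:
$B = \frac{1000}{22567} \approx 0.044312$
$w = -269631828$ ($w = 16452 \left(-16389\right) = -269631828$)
$B - w = \frac{1000}{22567} - -269631828 = \frac{1000}{22567} + 269631828 = \frac{6084781463476}{22567}$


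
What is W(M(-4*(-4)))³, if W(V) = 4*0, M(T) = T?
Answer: 0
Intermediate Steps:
W(V) = 0
W(M(-4*(-4)))³ = 0³ = 0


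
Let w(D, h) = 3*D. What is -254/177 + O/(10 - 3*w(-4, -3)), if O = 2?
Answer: -5665/4071 ≈ -1.3916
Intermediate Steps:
-254/177 + O/(10 - 3*w(-4, -3)) = -254/177 + 2/(10 - 9*(-4)) = -254*1/177 + 2/(10 - 3*(-12)) = -254/177 + 2/(10 + 36) = -254/177 + 2/46 = -254/177 + 2*(1/46) = -254/177 + 1/23 = -5665/4071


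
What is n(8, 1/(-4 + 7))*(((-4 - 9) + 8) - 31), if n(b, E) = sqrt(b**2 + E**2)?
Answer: -12*sqrt(577) ≈ -288.25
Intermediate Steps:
n(b, E) = sqrt(E**2 + b**2)
n(8, 1/(-4 + 7))*(((-4 - 9) + 8) - 31) = sqrt((1/(-4 + 7))**2 + 8**2)*(((-4 - 9) + 8) - 31) = sqrt((1/3)**2 + 64)*((-13 + 8) - 31) = sqrt((1/3)**2 + 64)*(-5 - 31) = sqrt(1/9 + 64)*(-36) = sqrt(577/9)*(-36) = (sqrt(577)/3)*(-36) = -12*sqrt(577)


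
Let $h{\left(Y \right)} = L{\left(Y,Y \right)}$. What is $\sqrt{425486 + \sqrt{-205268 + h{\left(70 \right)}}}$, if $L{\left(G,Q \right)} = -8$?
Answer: $\sqrt{425486 + 2 i \sqrt{51319}} \approx 652.29 + 0.347 i$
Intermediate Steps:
$h{\left(Y \right)} = -8$
$\sqrt{425486 + \sqrt{-205268 + h{\left(70 \right)}}} = \sqrt{425486 + \sqrt{-205268 - 8}} = \sqrt{425486 + \sqrt{-205276}} = \sqrt{425486 + 2 i \sqrt{51319}}$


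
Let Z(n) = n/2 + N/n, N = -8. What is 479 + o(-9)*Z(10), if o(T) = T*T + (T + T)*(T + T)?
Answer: 2180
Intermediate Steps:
o(T) = 5*T**2 (o(T) = T**2 + (2*T)*(2*T) = T**2 + 4*T**2 = 5*T**2)
Z(n) = n/2 - 8/n
479 + o(-9)*Z(10) = 479 + (5*(-9)**2)*((1/2)*10 - 8/10) = 479 + (5*81)*(5 - 8*1/10) = 479 + 405*(5 - 4/5) = 479 + 405*(21/5) = 479 + 1701 = 2180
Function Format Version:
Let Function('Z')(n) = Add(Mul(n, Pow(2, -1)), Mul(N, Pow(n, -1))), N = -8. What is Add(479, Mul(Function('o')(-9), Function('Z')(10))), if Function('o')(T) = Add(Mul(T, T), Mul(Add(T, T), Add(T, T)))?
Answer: 2180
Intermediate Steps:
Function('o')(T) = Mul(5, Pow(T, 2)) (Function('o')(T) = Add(Pow(T, 2), Mul(Mul(2, T), Mul(2, T))) = Add(Pow(T, 2), Mul(4, Pow(T, 2))) = Mul(5, Pow(T, 2)))
Function('Z')(n) = Add(Mul(Rational(1, 2), n), Mul(-8, Pow(n, -1))) (Function('Z')(n) = Add(Mul(n, Pow(2, -1)), Mul(-8, Pow(n, -1))) = Add(Mul(n, Rational(1, 2)), Mul(-8, Pow(n, -1))) = Add(Mul(Rational(1, 2), n), Mul(-8, Pow(n, -1))))
Add(479, Mul(Function('o')(-9), Function('Z')(10))) = Add(479, Mul(Mul(5, Pow(-9, 2)), Add(Mul(Rational(1, 2), 10), Mul(-8, Pow(10, -1))))) = Add(479, Mul(Mul(5, 81), Add(5, Mul(-8, Rational(1, 10))))) = Add(479, Mul(405, Add(5, Rational(-4, 5)))) = Add(479, Mul(405, Rational(21, 5))) = Add(479, 1701) = 2180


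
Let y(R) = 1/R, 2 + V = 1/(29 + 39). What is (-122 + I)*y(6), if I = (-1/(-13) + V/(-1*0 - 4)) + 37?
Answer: -99511/7072 ≈ -14.071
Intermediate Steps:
V = -135/68 (V = -2 + 1/(29 + 39) = -2 + 1/68 = -135/68 ≈ -1.9853)
I = 132859/3536 (I = (-1/(-13) - 135/(68*(-1*0 - 4))) + 37 = (-1*(-1/13) - 135/(68*(0 - 4))) + 37 = (1/13 - 135/68/(-4)) + 37 = (1/13 - 135/68*(-¼)) + 37 = (1/13 + 135/272) + 37 = 2027/3536 + 37 = 132859/3536 ≈ 37.573)
(-122 + I)*y(6) = (-122 + 132859/3536)/6 = -298533/3536*⅙ = -99511/7072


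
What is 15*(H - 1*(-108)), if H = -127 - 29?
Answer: -720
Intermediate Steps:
H = -156
15*(H - 1*(-108)) = 15*(-156 - 1*(-108)) = 15*(-156 + 108) = 15*(-48) = -720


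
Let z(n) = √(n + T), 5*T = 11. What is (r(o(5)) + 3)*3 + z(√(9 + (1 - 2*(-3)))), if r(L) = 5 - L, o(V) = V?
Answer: 9 + √155/5 ≈ 11.490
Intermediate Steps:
T = 11/5 (T = (⅕)*11 = 11/5 ≈ 2.2000)
z(n) = √(11/5 + n) (z(n) = √(n + 11/5) = √(11/5 + n))
(r(o(5)) + 3)*3 + z(√(9 + (1 - 2*(-3)))) = ((5 - 1*5) + 3)*3 + √(55 + 25*√(9 + (1 - 2*(-3))))/5 = ((5 - 5) + 3)*3 + √(55 + 25*√(9 + (1 + 6)))/5 = (0 + 3)*3 + √(55 + 25*√(9 + 7))/5 = 3*3 + √(55 + 25*√16)/5 = 9 + √(55 + 25*4)/5 = 9 + √(55 + 100)/5 = 9 + √155/5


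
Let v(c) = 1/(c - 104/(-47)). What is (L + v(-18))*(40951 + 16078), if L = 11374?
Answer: 68756288767/106 ≈ 6.4864e+8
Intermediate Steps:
v(c) = 1/(104/47 + c) (v(c) = 1/(c - 104*(-1/47)) = 1/(c + 104/47) = 1/(104/47 + c))
(L + v(-18))*(40951 + 16078) = (11374 + 47/(104 + 47*(-18)))*(40951 + 16078) = (11374 + 47/(104 - 846))*57029 = (11374 + 47/(-742))*57029 = (11374 + 47*(-1/742))*57029 = (11374 - 47/742)*57029 = (8439461/742)*57029 = 68756288767/106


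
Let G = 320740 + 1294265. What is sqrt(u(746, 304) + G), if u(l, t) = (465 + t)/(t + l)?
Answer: sqrt(71221752798)/210 ≈ 1270.8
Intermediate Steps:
u(l, t) = (465 + t)/(l + t)
G = 1615005
sqrt(u(746, 304) + G) = sqrt((465 + 304)/(746 + 304) + 1615005) = sqrt(769/1050 + 1615005) = sqrt(1695756019/1050) = sqrt(71221752798)/210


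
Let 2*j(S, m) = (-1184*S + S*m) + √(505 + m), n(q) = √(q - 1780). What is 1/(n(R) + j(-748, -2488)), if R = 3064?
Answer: 2/(2746656 + 4*√321 + I*√1983) ≈ 7.2814e-7 - 1.1805e-11*I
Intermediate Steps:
n(q) = √(-1780 + q)
j(S, m) = √(505 + m)/2 - 592*S + S*m/2 (j(S, m) = ((-1184*S + S*m) + √(505 + m))/2 = (√(505 + m) - 1184*S + S*m)/2 = √(505 + m)/2 - 592*S + S*m/2)
1/(n(R) + j(-748, -2488)) = 1/(√(-1780 + 3064) + (√(505 - 2488)/2 - 592*(-748) + (½)*(-748)*(-2488))) = 1/(√1284 + (√(-1983)/2 + 442816 + 930512)) = 1/(2*√321 + ((I*√1983)/2 + 442816 + 930512)) = 1/(2*√321 + (I*√1983/2 + 442816 + 930512)) = 1/(2*√321 + (1373328 + I*√1983/2)) = 1/(1373328 + 2*√321 + I*√1983/2)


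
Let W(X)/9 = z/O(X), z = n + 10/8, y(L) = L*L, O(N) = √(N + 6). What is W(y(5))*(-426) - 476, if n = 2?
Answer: -476 - 24921*√31/62 ≈ -2714.0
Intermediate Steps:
O(N) = √(6 + N)
y(L) = L²
z = 13/4 (z = 2 + 10/8 = 2 + 10*(⅛) = 2 + 5/4 = 13/4 ≈ 3.2500)
W(X) = 117/(4*√(6 + X)) (W(X) = 9*(13/(4*(√(6 + X)))) = 9*(13/(4*√(6 + X))) = 117/(4*√(6 + X)))
W(y(5))*(-426) - 476 = (117/(4*√(6 + 5²)))*(-426) - 476 = (117/(4*√(6 + 25)))*(-426) - 476 = (117/(4*√31))*(-426) - 476 = (117*(√31/31)/4)*(-426) - 476 = (117*√31/124)*(-426) - 476 = -24921*√31/62 - 476 = -476 - 24921*√31/62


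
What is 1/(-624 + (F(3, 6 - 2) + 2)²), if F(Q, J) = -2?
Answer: -1/624 ≈ -0.0016026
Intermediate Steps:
1/(-624 + (F(3, 6 - 2) + 2)²) = 1/(-624 + (-2 + 2)²) = 1/(-624 + 0²) = 1/(-624 + 0) = 1/(-624) = -1/624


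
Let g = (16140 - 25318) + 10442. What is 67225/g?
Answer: 67225/1264 ≈ 53.184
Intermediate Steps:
g = 1264 (g = -9178 + 10442 = 1264)
67225/g = 67225/1264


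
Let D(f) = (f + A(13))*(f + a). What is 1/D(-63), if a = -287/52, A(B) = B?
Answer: 26/89075 ≈ 0.00029189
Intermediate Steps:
a = -287/52 (a = -287*1/52 = -287/52 ≈ -5.5192)
D(f) = (13 + f)*(-287/52 + f) (D(f) = (f + 13)*(f - 287/52) = (13 + f)*(-287/52 + f))
1/D(-63) = 1/(-287/4 + (-63)² + (389/52)*(-63)) = 1/(-287/4 + 3969 - 24507/52) = 1/(89075/26) = 26/89075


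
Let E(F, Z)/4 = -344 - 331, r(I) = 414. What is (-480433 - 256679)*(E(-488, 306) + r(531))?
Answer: 1685038032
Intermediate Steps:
E(F, Z) = -2700 (E(F, Z) = 4*(-344 - 331) = 4*(-675) = -2700)
(-480433 - 256679)*(E(-488, 306) + r(531)) = (-480433 - 256679)*(-2700 + 414) = -737112*(-2286) = 1685038032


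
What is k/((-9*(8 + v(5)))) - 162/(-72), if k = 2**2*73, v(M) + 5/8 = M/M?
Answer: -3917/2412 ≈ -1.6240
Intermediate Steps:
v(M) = 3/8 (v(M) = -5/8 + M/M = -5/8 + 1 = 3/8)
k = 292 (k = 4*73 = 292)
k/((-9*(8 + v(5)))) - 162/(-72) = 292/((-9*(8 + 3/8))) - 162/(-72) = 292/((-9*67/8)) - 162*(-1/72) = 292/(-603/8) + 9/4 = 292*(-8/603) + 9/4 = -2336/603 + 9/4 = -3917/2412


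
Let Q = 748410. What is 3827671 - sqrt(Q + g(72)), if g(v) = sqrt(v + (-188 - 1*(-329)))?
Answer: 3827671 - sqrt(748410 + sqrt(213)) ≈ 3.8268e+6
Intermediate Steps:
g(v) = sqrt(141 + v) (g(v) = sqrt(v + (-188 + 329)) = sqrt(v + 141) = sqrt(141 + v))
3827671 - sqrt(Q + g(72)) = 3827671 - sqrt(748410 + sqrt(141 + 72)) = 3827671 - sqrt(748410 + sqrt(213))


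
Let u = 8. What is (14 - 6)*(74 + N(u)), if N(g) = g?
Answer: 656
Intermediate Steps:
(14 - 6)*(74 + N(u)) = (14 - 6)*(74 + 8) = 8*82 = 656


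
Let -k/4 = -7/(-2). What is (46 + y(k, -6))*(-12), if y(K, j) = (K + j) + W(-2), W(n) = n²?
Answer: -360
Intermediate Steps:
k = -14 (k = -(-28)/(-2) = -(-28)*(-1)/2 = -4*7/2 = -14)
y(K, j) = 4 + K + j (y(K, j) = (K + j) + (-2)² = (K + j) + 4 = 4 + K + j)
(46 + y(k, -6))*(-12) = (46 + (4 - 14 - 6))*(-12) = (46 - 16)*(-12) = 30*(-12) = -360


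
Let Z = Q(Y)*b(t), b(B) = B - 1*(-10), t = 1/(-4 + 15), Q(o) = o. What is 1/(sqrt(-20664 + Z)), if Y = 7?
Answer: -I*sqrt(50853)/32361 ≈ -0.0069685*I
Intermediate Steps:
t = 1/11 ≈ 0.090909
b(B) = 10 + B (b(B) = B + 10 = 10 + B)
Z = 777/11 (Z = 7*(10 + 1/11) = 7*(111/11) = 777/11 ≈ 70.636)
1/(sqrt(-20664 + Z)) = 1/(sqrt(-20664 + 777/11)) = 1/(sqrt(-226527/11)) = 1/(7*I*sqrt(50853)/11) = -I*sqrt(50853)/32361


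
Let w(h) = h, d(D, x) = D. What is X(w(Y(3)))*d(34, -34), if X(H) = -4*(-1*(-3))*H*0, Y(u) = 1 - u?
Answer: 0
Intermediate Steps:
X(H) = 0 (X(H) = -12*H*0 = 0)
X(w(Y(3)))*d(34, -34) = 0*34 = 0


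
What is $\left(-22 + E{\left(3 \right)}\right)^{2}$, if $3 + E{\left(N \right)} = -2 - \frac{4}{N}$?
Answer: $\frac{7225}{9} \approx 802.78$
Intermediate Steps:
$E{\left(N \right)} = -5 - \frac{4}{N}$ ($E{\left(N \right)} = -3 - \left(2 + \frac{4}{N}\right) = -5 - \frac{4}{N}$)
$\left(-22 + E{\left(3 \right)}\right)^{2} = \left(-22 - \left(5 + \frac{4}{3}\right)\right)^{2} = \left(-22 - \frac{19}{3}\right)^{2} = \left(- \frac{85}{3}\right)^{2} = \frac{7225}{9}$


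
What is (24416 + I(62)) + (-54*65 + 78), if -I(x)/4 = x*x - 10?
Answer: 5648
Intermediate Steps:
I(x) = 40 - 4*x² (I(x) = -4*(x*x - 10) = -4*(x² - 10) = -4*(-10 + x²) = 40 - 4*x²)
(24416 + I(62)) + (-54*65 + 78) = (24416 + (40 - 4*62²)) + (-54*65 + 78) = (24416 + (40 - 4*3844)) + (-3510 + 78) = (24416 + (40 - 15376)) - 3432 = (24416 - 15336) - 3432 = 9080 - 3432 = 5648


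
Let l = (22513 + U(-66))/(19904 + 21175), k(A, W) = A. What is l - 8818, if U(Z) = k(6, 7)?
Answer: -362212103/41079 ≈ -8817.5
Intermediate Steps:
U(Z) = 6
l = 22519/41079 (l = (22513 + 6)/(19904 + 21175) = 22519/41079 ≈ 0.54819)
l - 8818 = 22519/41079 - 8818 = -362212103/41079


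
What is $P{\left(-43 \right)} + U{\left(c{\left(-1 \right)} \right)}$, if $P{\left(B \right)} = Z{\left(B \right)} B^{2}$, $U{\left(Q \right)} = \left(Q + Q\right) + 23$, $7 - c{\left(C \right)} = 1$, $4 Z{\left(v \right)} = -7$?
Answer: $- \frac{12803}{4} \approx -3200.8$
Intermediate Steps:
$Z{\left(v \right)} = - \frac{7}{4}$ ($Z{\left(v \right)} = \frac{1}{4} \left(-7\right) = - \frac{7}{4}$)
$c{\left(C \right)} = 6$ ($c{\left(C \right)} = 7 - 1 = 6$)
$U{\left(Q \right)} = 23 + 2 Q$ ($U{\left(Q \right)} = 2 Q + 23 = 23 + 2 Q$)
$P{\left(B \right)} = - \frac{7 B^{2}}{4}$
$P{\left(-43 \right)} + U{\left(c{\left(-1 \right)} \right)} = - \frac{7 \left(-43\right)^{2}}{4} + \left(23 + 2 \cdot 6\right) = \left(- \frac{7}{4}\right) 1849 + \left(23 + 12\right) = - \frac{12943}{4} + 35 = - \frac{12803}{4}$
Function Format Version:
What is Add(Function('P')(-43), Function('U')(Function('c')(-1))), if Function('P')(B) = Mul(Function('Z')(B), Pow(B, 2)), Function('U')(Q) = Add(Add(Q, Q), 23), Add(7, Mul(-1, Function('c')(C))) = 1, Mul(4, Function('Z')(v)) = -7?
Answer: Rational(-12803, 4) ≈ -3200.8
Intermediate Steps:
Function('Z')(v) = Rational(-7, 4) (Function('Z')(v) = Mul(Rational(1, 4), -7) = Rational(-7, 4))
Function('c')(C) = 6 (Function('c')(C) = Add(7, Mul(-1, 1)) = Add(7, -1) = 6)
Function('U')(Q) = Add(23, Mul(2, Q)) (Function('U')(Q) = Add(Mul(2, Q), 23) = Add(23, Mul(2, Q)))
Function('P')(B) = Mul(Rational(-7, 4), Pow(B, 2))
Add(Function('P')(-43), Function('U')(Function('c')(-1))) = Add(Mul(Rational(-7, 4), Pow(-43, 2)), Add(23, Mul(2, 6))) = Add(Mul(Rational(-7, 4), 1849), Add(23, 12)) = Add(Rational(-12943, 4), 35) = Rational(-12803, 4)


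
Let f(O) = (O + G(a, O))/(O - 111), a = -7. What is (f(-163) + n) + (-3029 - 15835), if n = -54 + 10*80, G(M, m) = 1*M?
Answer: -2482081/137 ≈ -18117.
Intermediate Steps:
G(M, m) = M
n = 746 (n = -54 + 800 = 746)
f(O) = (-7 + O)/(-111 + O) (f(O) = (O - 7)/(O - 111) = (-7 + O)/(-111 + O))
(f(-163) + n) + (-3029 - 15835) = ((-7 - 163)/(-111 - 163) + 746) + (-3029 - 15835) = (-170/(-274) + 746) - 18864 = (-1/274*(-170) + 746) - 18864 = (85/137 + 746) - 18864 = 102287/137 - 18864 = -2482081/137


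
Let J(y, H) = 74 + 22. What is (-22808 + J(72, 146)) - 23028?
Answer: -45740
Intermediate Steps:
J(y, H) = 96
(-22808 + J(72, 146)) - 23028 = (-22808 + 96) - 23028 = -22712 - 23028 = -45740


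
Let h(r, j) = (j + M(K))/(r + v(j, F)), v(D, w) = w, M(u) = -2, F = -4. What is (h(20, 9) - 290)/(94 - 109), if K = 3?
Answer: 4633/240 ≈ 19.304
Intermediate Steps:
h(r, j) = (-2 + j)/(-4 + r) (h(r, j) = (j - 2)/(r - 4) = (-2 + j)/(-4 + r))
(h(20, 9) - 290)/(94 - 109) = ((-2 + 9)/(-4 + 20) - 290)/(94 - 109) = (7/16 - 290)/(-15) = ((1/16)*7 - 290)*(-1/15) = (7/16 - 290)*(-1/15) = -4633/16*(-1/15) = 4633/240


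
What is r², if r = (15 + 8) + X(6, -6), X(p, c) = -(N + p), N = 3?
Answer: 196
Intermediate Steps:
X(p, c) = -3 - p (X(p, c) = -(3 + p) = -3 - p)
r = 14 (r = (15 + 8) + (-3 - 1*6) = 23 + (-3 - 6) = 23 - 9 = 14)
r² = 14² = 196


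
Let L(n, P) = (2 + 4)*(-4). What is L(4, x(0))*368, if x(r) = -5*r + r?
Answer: -8832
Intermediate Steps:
x(r) = -4*r
L(n, P) = -24 (L(n, P) = 6*(-4) = -24)
L(4, x(0))*368 = -24*368 = -8832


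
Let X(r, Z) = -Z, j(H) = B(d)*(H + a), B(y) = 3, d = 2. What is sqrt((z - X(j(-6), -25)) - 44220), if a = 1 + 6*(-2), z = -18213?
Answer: I*sqrt(62458) ≈ 249.92*I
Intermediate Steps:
a = -11 (a = 1 - 12 = -11)
j(H) = -33 + 3*H (j(H) = 3*(H - 11) = 3*(-11 + H) = -33 + 3*H)
sqrt((z - X(j(-6), -25)) - 44220) = sqrt((-18213 - (-1)*(-25)) - 44220) = sqrt((-18213 - 1*25) - 44220) = sqrt((-18213 - 25) - 44220) = sqrt(-18238 - 44220) = sqrt(-62458) = I*sqrt(62458)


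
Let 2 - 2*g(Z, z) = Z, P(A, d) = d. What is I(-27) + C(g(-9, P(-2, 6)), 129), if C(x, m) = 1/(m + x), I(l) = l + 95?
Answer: 18294/269 ≈ 68.007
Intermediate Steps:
g(Z, z) = 1 - Z/2
I(l) = 95 + l
I(-27) + C(g(-9, P(-2, 6)), 129) = (95 - 27) + 1/(129 + (1 - 1/2*(-9))) = 68 + 1/(129 + (1 + 9/2)) = 68 + 1/(129 + 11/2) = 68 + 1/(269/2) = 68 + 2/269 = 18294/269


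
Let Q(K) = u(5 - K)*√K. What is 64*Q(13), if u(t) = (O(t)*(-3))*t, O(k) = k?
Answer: -12288*√13 ≈ -44305.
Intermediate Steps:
u(t) = -3*t² (u(t) = (t*(-3))*t = (-3*t)*t = -3*t²)
Q(K) = -3*√K*(5 - K)² (Q(K) = (-3*(5 - K)²)*√K = -3*√K*(5 - K)²)
64*Q(13) = 64*(-3*√13*(-5 + 13)²) = 64*(-3*√13*8²) = 64*(-3*√13*64) = 64*(-192*√13) = -12288*√13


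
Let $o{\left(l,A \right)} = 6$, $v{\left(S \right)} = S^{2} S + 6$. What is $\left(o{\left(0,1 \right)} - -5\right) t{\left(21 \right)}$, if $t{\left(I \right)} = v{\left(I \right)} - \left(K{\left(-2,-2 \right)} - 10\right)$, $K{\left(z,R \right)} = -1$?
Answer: $102058$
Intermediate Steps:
$v{\left(S \right)} = 6 + S^{3}$ ($v{\left(S \right)} = S^{3} + 6 = 6 + S^{3}$)
$t{\left(I \right)} = 17 + I^{3}$ ($t{\left(I \right)} = \left(6 + I^{3}\right) - \left(-1 - 10\right) = \left(6 + I^{3}\right) - -11 = \left(6 + I^{3}\right) + 11 = 17 + I^{3}$)
$\left(o{\left(0,1 \right)} - -5\right) t{\left(21 \right)} = \left(6 - -5\right) \left(17 + 21^{3}\right) = \left(6 + 5\right) \left(17 + 9261\right) = 11 \cdot 9278 = 102058$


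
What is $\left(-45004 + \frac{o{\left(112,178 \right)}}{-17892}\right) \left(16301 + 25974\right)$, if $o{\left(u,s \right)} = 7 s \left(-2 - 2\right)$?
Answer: $- \frac{1215718154950}{639} \approx -1.9025 \cdot 10^{9}$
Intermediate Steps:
$o{\left(u,s \right)} = - 28 s$ ($o{\left(u,s \right)} = 7 s \left(-2 - 2\right) = 7 s \left(-4\right) = - 28 s$)
$\left(-45004 + \frac{o{\left(112,178 \right)}}{-17892}\right) \left(16301 + 25974\right) = \left(-45004 + \frac{\left(-28\right) 178}{-17892}\right) \left(16301 + 25974\right) = \left(-45004 - - \frac{178}{639}\right) 42275 = \left(-45004 + \frac{178}{639}\right) 42275 = \left(- \frac{28757378}{639}\right) 42275 = - \frac{1215718154950}{639}$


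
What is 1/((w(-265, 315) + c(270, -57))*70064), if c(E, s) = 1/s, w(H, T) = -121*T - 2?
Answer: -57/152225950880 ≈ -3.7444e-10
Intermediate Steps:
w(H, T) = -2 - 121*T
1/((w(-265, 315) + c(270, -57))*70064) = 1/(((-2 - 121*315) + 1/(-57))*70064) = (1/70064)/((-2 - 38115) - 1/57) = (1/70064)/(-38117 - 1/57) = (1/70064)/(-2172670/57) = -57/2172670*1/70064 = -57/152225950880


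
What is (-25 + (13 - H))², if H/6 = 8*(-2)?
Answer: 7056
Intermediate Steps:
H = -96 (H = 6*(8*(-2)) = 6*(-16) = -96)
(-25 + (13 - H))² = (-25 + (13 - 1*(-96)))² = (-25 + (13 + 96))² = (-25 + 109)² = 84² = 7056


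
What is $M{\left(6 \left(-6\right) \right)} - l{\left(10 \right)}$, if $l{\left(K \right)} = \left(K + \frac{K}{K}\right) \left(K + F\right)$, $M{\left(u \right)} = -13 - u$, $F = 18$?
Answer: $-285$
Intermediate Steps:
$l{\left(K \right)} = \left(1 + K\right) \left(18 + K\right)$ ($l{\left(K \right)} = \left(K + \frac{K}{K}\right) \left(K + 18\right) = \left(K + 1\right) \left(18 + K\right) = \left(1 + K\right) \left(18 + K\right)$)
$M{\left(6 \left(-6\right) \right)} - l{\left(10 \right)} = \left(-13 - 6 \left(-6\right)\right) - \left(18 + 10^{2} + 19 \cdot 10\right) = \left(-13 - -36\right) - \left(18 + 100 + 190\right) = \left(-13 + 36\right) - 308 = 23 - 308 = -285$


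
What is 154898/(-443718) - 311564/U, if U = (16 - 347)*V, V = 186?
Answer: 10725842057/2276495199 ≈ 4.7116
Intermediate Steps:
U = -61566 (U = (16 - 347)*186 = -331*186 = -61566)
154898/(-443718) - 311564/U = 154898/(-443718) - 311564/(-61566) = 154898*(-1/443718) - 311564*(-1/61566) = -77449/221859 + 155782/30783 = 10725842057/2276495199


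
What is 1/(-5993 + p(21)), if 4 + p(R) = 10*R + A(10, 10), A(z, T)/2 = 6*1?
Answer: -1/5775 ≈ -0.00017316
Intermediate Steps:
A(z, T) = 12 (A(z, T) = 2*(6*1) = 2*6 = 12)
p(R) = 8 + 10*R (p(R) = -4 + (10*R + 12) = -4 + (12 + 10*R) = 8 + 10*R)
1/(-5993 + p(21)) = 1/(-5993 + (8 + 10*21)) = 1/(-5993 + (8 + 210)) = 1/(-5993 + 218) = 1/(-5775) = -1/5775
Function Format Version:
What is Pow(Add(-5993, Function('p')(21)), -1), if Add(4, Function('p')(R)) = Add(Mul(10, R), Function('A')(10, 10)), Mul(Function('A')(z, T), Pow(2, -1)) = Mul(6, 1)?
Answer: Rational(-1, 5775) ≈ -0.00017316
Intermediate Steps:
Function('A')(z, T) = 12 (Function('A')(z, T) = Mul(2, Mul(6, 1)) = Mul(2, 6) = 12)
Function('p')(R) = Add(8, Mul(10, R)) (Function('p')(R) = Add(-4, Add(Mul(10, R), 12)) = Add(-4, Add(12, Mul(10, R))) = Add(8, Mul(10, R)))
Pow(Add(-5993, Function('p')(21)), -1) = Pow(Add(-5993, Add(8, Mul(10, 21))), -1) = Pow(Add(-5993, Add(8, 210)), -1) = Pow(Add(-5993, 218), -1) = Pow(-5775, -1) = Rational(-1, 5775)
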